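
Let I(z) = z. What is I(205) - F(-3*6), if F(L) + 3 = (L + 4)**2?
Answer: 12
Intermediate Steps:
F(L) = -3 + (4 + L)**2 (F(L) = -3 + (L + 4)**2 = -3 + (4 + L)**2)
I(205) - F(-3*6) = 205 - (-3 + (4 - 3*6)**2) = 205 - (-3 + (4 - 18)**2) = 205 - (-3 + (-14)**2) = 205 - (-3 + 196) = 205 - 1*193 = 205 - 193 = 12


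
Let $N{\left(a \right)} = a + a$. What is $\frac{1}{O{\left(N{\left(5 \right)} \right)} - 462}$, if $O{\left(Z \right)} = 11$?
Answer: $- \frac{1}{451} \approx -0.0022173$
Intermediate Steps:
$N{\left(a \right)} = 2 a$
$\frac{1}{O{\left(N{\left(5 \right)} \right)} - 462} = \frac{1}{11 - 462} = \frac{1}{-451} = - \frac{1}{451}$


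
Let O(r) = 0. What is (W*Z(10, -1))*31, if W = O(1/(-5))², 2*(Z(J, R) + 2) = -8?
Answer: 0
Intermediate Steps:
Z(J, R) = -6 (Z(J, R) = -2 + (½)*(-8) = -2 - 4 = -6)
W = 0 (W = 0² = 0)
(W*Z(10, -1))*31 = (0*(-6))*31 = 0*31 = 0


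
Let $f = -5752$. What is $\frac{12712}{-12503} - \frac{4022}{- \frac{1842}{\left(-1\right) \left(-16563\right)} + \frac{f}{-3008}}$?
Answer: $- \frac{104438245960456}{46745403705} \approx -2234.2$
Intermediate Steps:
$\frac{12712}{-12503} - \frac{4022}{- \frac{1842}{\left(-1\right) \left(-16563\right)} + \frac{f}{-3008}} = \frac{12712}{-12503} - \frac{4022}{- \frac{1842}{\left(-1\right) \left(-16563\right)} - \frac{5752}{-3008}} = 12712 \left(- \frac{1}{12503}\right) - \frac{4022}{- \frac{1842}{16563} - - \frac{719}{376}} = - \frac{12712}{12503} - \frac{4022}{\left(-1842\right) \frac{1}{16563} + \frac{719}{376}} = - \frac{12712}{12503} - \frac{4022}{- \frac{614}{5521} + \frac{719}{376}} = - \frac{12712}{12503} - \frac{4022}{\frac{3738735}{2075896}} = - \frac{12712}{12503} - \frac{8349253712}{3738735} = - \frac{104438245960456}{46745403705}$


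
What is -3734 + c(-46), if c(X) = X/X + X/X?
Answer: -3732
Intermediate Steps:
c(X) = 2 (c(X) = 1 + 1 = 2)
-3734 + c(-46) = -3734 + 2 = -3732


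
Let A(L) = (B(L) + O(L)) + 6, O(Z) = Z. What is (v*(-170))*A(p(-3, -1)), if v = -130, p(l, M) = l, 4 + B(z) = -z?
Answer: 44200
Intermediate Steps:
B(z) = -4 - z
A(L) = 2 (A(L) = ((-4 - L) + L) + 6 = -4 + 6 = 2)
(v*(-170))*A(p(-3, -1)) = -130*(-170)*2 = 22100*2 = 44200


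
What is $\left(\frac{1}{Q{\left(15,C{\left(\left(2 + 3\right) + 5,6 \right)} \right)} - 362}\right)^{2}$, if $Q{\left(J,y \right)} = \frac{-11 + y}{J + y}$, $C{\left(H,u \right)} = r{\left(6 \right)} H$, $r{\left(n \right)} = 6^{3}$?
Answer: $\frac{4730625}{616540610401} \approx 7.6728 \cdot 10^{-6}$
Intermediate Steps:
$r{\left(n \right)} = 216$
$C{\left(H,u \right)} = 216 H$
$Q{\left(J,y \right)} = \frac{-11 + y}{J + y}$
$\left(\frac{1}{Q{\left(15,C{\left(\left(2 + 3\right) + 5,6 \right)} \right)} - 362}\right)^{2} = \left(\frac{1}{\frac{-11 + 216 \left(\left(2 + 3\right) + 5\right)}{15 + 216 \left(\left(2 + 3\right) + 5\right)} - 362}\right)^{2} = \left(\frac{1}{\frac{-11 + 216 \left(5 + 5\right)}{15 + 216 \left(5 + 5\right)} - 362}\right)^{2} = \left(\frac{1}{\frac{-11 + 216 \cdot 10}{15 + 216 \cdot 10} - 362}\right)^{2} = \left(\frac{1}{\frac{-11 + 2160}{15 + 2160} - 362}\right)^{2} = \left(\frac{1}{\frac{1}{2175} \cdot 2149 - 362}\right)^{2} = \left(\frac{1}{\frac{2149}{2175} - 362}\right)^{2} = \left(\frac{1}{- \frac{785201}{2175}}\right)^{2} = \left(- \frac{2175}{785201}\right)^{2} = \frac{4730625}{616540610401}$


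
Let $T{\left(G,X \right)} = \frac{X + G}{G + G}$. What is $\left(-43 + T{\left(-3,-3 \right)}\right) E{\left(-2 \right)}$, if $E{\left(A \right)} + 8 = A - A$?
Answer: $336$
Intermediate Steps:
$E{\left(A \right)} = -8$ ($E{\left(A \right)} = -8 + \left(A - A\right) = -8 + 0 = -8$)
$T{\left(G,X \right)} = \frac{G + X}{2 G}$
$\left(-43 + T{\left(-3,-3 \right)}\right) E{\left(-2 \right)} = \left(-43 + \frac{-3 - 3}{2 \left(-3\right)}\right) \left(-8\right) = \left(-43 + \frac{1}{2} \left(- \frac{1}{3}\right) \left(-6\right)\right) \left(-8\right) = \left(-43 + 1\right) \left(-8\right) = \left(-42\right) \left(-8\right) = 336$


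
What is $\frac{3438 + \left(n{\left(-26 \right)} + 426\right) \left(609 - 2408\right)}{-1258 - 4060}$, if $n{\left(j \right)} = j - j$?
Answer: $\frac{381468}{2659} \approx 143.46$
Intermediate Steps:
$n{\left(j \right)} = 0$
$\frac{3438 + \left(n{\left(-26 \right)} + 426\right) \left(609 - 2408\right)}{-1258 - 4060} = \frac{3438 + \left(0 + 426\right) \left(609 - 2408\right)}{-1258 - 4060} = \frac{3438 + 426 \left(-1799\right)}{-5318} = \left(3438 - 766374\right) \left(- \frac{1}{5318}\right) = \left(-762936\right) \left(- \frac{1}{5318}\right) = \frac{381468}{2659}$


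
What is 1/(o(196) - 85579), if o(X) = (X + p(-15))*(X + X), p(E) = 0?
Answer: -1/8747 ≈ -0.00011432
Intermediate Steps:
o(X) = 2*X² (o(X) = (X + 0)*(X + X) = X*(2*X) = 2*X²)
1/(o(196) - 85579) = 1/(2*196² - 85579) = 1/(2*38416 - 85579) = 1/(76832 - 85579) = 1/(-8747) = -1/8747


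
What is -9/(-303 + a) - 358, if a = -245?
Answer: -196175/548 ≈ -357.98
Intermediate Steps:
-9/(-303 + a) - 358 = -9/(-303 - 245) - 358 = -9/(-548) - 358 = -1/548*(-9) - 358 = 9/548 - 358 = -196175/548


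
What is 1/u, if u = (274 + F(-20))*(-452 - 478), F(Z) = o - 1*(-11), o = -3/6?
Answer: -1/264585 ≈ -3.7795e-6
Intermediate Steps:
o = -1/2 (o = -3*1/6 = -1/2 ≈ -0.50000)
F(Z) = 21/2 (F(Z) = -1/2 - 1*(-11) = -1/2 + 11 = 21/2)
u = -264585 (u = (274 + 21/2)*(-452 - 478) = (569/2)*(-930) = -264585)
1/u = 1/(-264585) = -1/264585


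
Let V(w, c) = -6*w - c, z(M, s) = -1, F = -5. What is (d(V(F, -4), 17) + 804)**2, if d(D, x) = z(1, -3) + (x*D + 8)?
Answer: 1929321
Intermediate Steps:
V(w, c) = -c - 6*w
d(D, x) = 7 + D*x (d(D, x) = -1 + (x*D + 8) = -1 + (D*x + 8) = -1 + (8 + D*x) = 7 + D*x)
(d(V(F, -4), 17) + 804)**2 = ((7 + (-1*(-4) - 6*(-5))*17) + 804)**2 = ((7 + (4 + 30)*17) + 804)**2 = ((7 + 34*17) + 804)**2 = ((7 + 578) + 804)**2 = (585 + 804)**2 = 1389**2 = 1929321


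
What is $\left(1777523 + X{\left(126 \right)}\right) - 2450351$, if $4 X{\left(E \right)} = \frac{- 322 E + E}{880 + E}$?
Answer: $- \frac{1353750159}{2012} \approx -6.7284 \cdot 10^{5}$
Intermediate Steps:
$X{\left(E \right)} = - \frac{321 E}{4 \left(880 + E\right)}$ ($X{\left(E \right)} = \frac{\left(- 322 E + E\right) \frac{1}{880 + E}}{4} = \frac{- 321 E \frac{1}{880 + E}}{4} = \frac{\left(-321\right) E \frac{1}{880 + E}}{4} = - \frac{321 E}{4 \left(880 + E\right)}$)
$\left(1777523 + X{\left(126 \right)}\right) - 2450351 = \left(1777523 - \frac{40446}{3520 + 4 \cdot 126}\right) - 2450351 = \left(1777523 - \frac{40446}{3520 + 504}\right) - 2450351 = \left(1777523 - \frac{40446}{4024}\right) - 2450351 = \left(1777523 - 40446 \cdot \frac{1}{4024}\right) - 2450351 = \left(1777523 - \frac{20223}{2012}\right) - 2450351 = \frac{3576356053}{2012} - 2450351 = - \frac{1353750159}{2012}$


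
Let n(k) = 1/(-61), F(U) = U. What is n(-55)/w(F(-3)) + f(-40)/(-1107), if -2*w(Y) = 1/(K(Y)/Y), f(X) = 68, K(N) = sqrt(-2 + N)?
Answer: -68/1107 - 2*I*sqrt(5)/183 ≈ -0.061427 - 0.024438*I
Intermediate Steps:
w(Y) = -Y/(2*sqrt(-2 + Y)) (w(Y) = -Y/sqrt(-2 + Y)/2 = -Y/(2*sqrt(-2 + Y)))
n(k) = -1/61
n(-55)/w(F(-3)) + f(-40)/(-1107) = -2*sqrt(-2 - 3)/3/61 + 68/(-1107) = -2*I*sqrt(5)/3/61 + 68*(-1/1107) = -2*I*sqrt(5)/3/61 - 68/1107 = -2*I*sqrt(5)/183 - 68/1107 = -68/1107 - 2*I*sqrt(5)/183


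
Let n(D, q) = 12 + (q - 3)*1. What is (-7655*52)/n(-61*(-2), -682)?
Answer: 398060/673 ≈ 591.47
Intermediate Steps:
n(D, q) = 9 + q (n(D, q) = 12 + (-3 + q)*1 = 12 + (-3 + q) = 9 + q)
(-7655*52)/n(-61*(-2), -682) = (-7655*52)/(9 - 682) = -398060/(-673) = -398060*(-1/673) = 398060/673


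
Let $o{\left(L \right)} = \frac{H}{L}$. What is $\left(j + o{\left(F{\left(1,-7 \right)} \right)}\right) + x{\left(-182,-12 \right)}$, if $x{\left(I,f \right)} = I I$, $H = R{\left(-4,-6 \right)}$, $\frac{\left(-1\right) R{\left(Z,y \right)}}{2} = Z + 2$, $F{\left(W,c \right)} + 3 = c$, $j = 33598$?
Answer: $\frac{333608}{5} \approx 66722.0$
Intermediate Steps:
$F{\left(W,c \right)} = -3 + c$
$R{\left(Z,y \right)} = -4 - 2 Z$ ($R{\left(Z,y \right)} = - 2 \left(Z + 2\right) = - 2 \left(2 + Z\right) = -4 - 2 Z$)
$H = 4$ ($H = -4 - -8 = -4 + 8 = 4$)
$o{\left(L \right)} = \frac{4}{L}$
$x{\left(I,f \right)} = I^{2}$
$\left(j + o{\left(F{\left(1,-7 \right)} \right)}\right) + x{\left(-182,-12 \right)} = \left(33598 + \frac{4}{-3 - 7}\right) + \left(-182\right)^{2} = \left(33598 + \frac{4}{-10}\right) + 33124 = \left(33598 + 4 \left(- \frac{1}{10}\right)\right) + 33124 = \left(33598 - \frac{2}{5}\right) + 33124 = \frac{167988}{5} + 33124 = \frac{333608}{5}$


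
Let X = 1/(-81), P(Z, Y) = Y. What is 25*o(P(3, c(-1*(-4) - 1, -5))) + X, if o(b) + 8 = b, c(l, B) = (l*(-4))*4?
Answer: -113401/81 ≈ -1400.0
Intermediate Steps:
c(l, B) = -16*l (c(l, B) = -4*l*4 = -16*l)
o(b) = -8 + b
X = -1/81 ≈ -0.012346
25*o(P(3, c(-1*(-4) - 1, -5))) + X = 25*(-8 - 16*(-1*(-4) - 1)) - 1/81 = 25*(-8 - 16*(4 - 1)) - 1/81 = 25*(-8 - 16*3) - 1/81 = 25*(-8 - 48) - 1/81 = 25*(-56) - 1/81 = -1400 - 1/81 = -113401/81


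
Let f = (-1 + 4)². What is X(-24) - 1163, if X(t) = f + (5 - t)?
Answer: -1125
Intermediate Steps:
f = 9 (f = 3² = 9)
X(t) = 14 - t (X(t) = 9 + (5 - t) = 14 - t)
X(-24) - 1163 = (14 - 1*(-24)) - 1163 = (14 + 24) - 1163 = 38 - 1163 = -1125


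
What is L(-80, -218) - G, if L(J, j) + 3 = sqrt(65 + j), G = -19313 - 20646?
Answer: 39956 + 3*I*sqrt(17) ≈ 39956.0 + 12.369*I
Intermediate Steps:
G = -39959
L(J, j) = -3 + sqrt(65 + j)
L(-80, -218) - G = (-3 + sqrt(65 - 218)) - 1*(-39959) = (-3 + sqrt(-153)) + 39959 = (-3 + 3*I*sqrt(17)) + 39959 = 39956 + 3*I*sqrt(17)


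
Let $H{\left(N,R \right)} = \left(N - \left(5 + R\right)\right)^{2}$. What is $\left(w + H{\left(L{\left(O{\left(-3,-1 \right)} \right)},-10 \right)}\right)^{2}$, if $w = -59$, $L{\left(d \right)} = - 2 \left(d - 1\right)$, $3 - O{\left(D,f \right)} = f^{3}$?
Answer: $3364$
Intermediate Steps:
$O{\left(D,f \right)} = 3 - f^{3}$
$L{\left(d \right)} = 2 - 2 d$ ($L{\left(d \right)} = - 2 \left(-1 + d\right) = 2 - 2 d$)
$H{\left(N,R \right)} = \left(-5 + N - R\right)^{2}$
$\left(w + H{\left(L{\left(O{\left(-3,-1 \right)} \right)},-10 \right)}\right)^{2} = \left(-59 + \left(5 - 10 - \left(2 - 2 \left(3 - \left(-1\right)^{3}\right)\right)\right)^{2}\right)^{2} = \left(-59 + \left(5 - 10 - \left(2 - 2 \left(3 - -1\right)\right)\right)^{2}\right)^{2} = \left(-59 + \left(5 - 10 - \left(2 - 2 \left(3 + 1\right)\right)\right)^{2}\right)^{2} = \left(-59 + \left(5 - 10 - \left(2 - 8\right)\right)^{2}\right)^{2} = \left(-59 + \left(5 - 10 - -6\right)^{2}\right)^{2} = \left(-59 + \left(5 - 10 + 6\right)^{2}\right)^{2} = \left(-59 + 1^{2}\right)^{2} = \left(-59 + 1\right)^{2} = \left(-58\right)^{2} = 3364$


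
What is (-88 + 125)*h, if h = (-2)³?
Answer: -296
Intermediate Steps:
h = -8
(-88 + 125)*h = (-88 + 125)*(-8) = 37*(-8) = -296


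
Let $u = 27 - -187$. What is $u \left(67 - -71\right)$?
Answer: $29532$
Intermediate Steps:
$u = 214$ ($u = 27 + 187 = 214$)
$u \left(67 - -71\right) = 214 \left(67 - -71\right) = 214 \left(67 + 71\right) = 214 \cdot 138 = 29532$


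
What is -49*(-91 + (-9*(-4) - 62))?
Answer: 5733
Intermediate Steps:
-49*(-91 + (-9*(-4) - 62)) = -49*(-91 + (36 - 62)) = -49*(-91 - 26) = -49*(-117) = 5733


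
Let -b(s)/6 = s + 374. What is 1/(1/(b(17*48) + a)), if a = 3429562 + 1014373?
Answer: 4436795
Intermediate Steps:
a = 4443935
b(s) = -2244 - 6*s (b(s) = -6*(s + 374) = -6*(374 + s) = -2244 - 6*s)
1/(1/(b(17*48) + a)) = 1/(1/((-2244 - 102*48) + 4443935)) = 1/(1/((-2244 - 6*816) + 4443935)) = 1/(1/((-2244 - 4896) + 4443935)) = 1/(1/(-7140 + 4443935)) = 1/(1/4436795) = 4436795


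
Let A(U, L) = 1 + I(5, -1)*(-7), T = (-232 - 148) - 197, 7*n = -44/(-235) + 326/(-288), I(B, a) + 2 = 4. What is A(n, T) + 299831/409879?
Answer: -5028596/409879 ≈ -12.268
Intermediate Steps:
I(B, a) = 2 (I(B, a) = -2 + 4 = 2)
n = -4567/33840 (n = (-44/(-235) + 326/(-288))/7 = (-44*(-1/235) + 326*(-1/288))/7 = (44/235 - 163/144)/7 = (⅐)*(-31969/33840) = -4567/33840 ≈ -0.13496)
T = -577 (T = -380 - 197 = -577)
A(U, L) = -13 (A(U, L) = 1 + 2*(-7) = 1 - 14 = -13)
A(n, T) + 299831/409879 = -13 + 299831/409879 = -5028596/409879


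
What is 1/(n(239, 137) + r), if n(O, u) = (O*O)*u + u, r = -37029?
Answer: 1/7788685 ≈ 1.2839e-7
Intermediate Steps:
n(O, u) = u + u*O² (n(O, u) = O²*u + u = u*O² + u = u + u*O²)
1/(n(239, 137) + r) = 1/(137*(1 + 239²) - 37029) = 1/(137*(1 + 57121) - 37029) = 1/(137*57122 - 37029) = 1/(7825714 - 37029) = 1/7788685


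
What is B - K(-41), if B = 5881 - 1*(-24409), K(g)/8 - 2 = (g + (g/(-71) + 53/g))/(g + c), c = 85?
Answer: 969646620/32021 ≈ 30282.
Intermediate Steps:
K(g) = 16 + 8*(53/g + 70*g/71)/(85 + g) (K(g) = 16 + 8*((g + (g/(-71) + 53/g))/(g + 85)) = 16 + 8*((g + (g*(-1/71) + 53/g))/(85 + g)) = 16 + 8*((g + (-g/71 + 53/g))/(85 + g)) = 16 + 8*((g + (53/g - g/71))/(85 + g)) = 16 + 8*((53/g + 70*g/71)/(85 + g)) = 16 + 8*(53/g + 70*g/71)/(85 + g))
B = 30290 (B = 5881 + 24409 = 30290)
B - K(-41) = 30290 - 8*(3763 + 212*(-41)**2 + 12070*(-41))/(71*(-41)*(85 - 41)) = 30290 - 8*(-1)*(3763 + 212*1681 - 494870)/(71*41*44) = 30290 - 8*(-1)*(3763 + 356372 - 494870)/(71*41*44) = 30290 - 8*(-1)*(-134735)/(71*41*44) = 30290 - 1*269470/32021 = 30290 - 269470/32021 = 969646620/32021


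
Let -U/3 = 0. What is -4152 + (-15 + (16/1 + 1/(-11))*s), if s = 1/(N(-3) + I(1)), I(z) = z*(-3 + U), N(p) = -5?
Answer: -366871/88 ≈ -4169.0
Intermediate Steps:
U = 0 (U = -3*0 = 0)
I(z) = -3*z (I(z) = z*(-3 + 0) = z*(-3) = -3*z)
s = -⅛ (s = 1/(-5 - 3*1) = 1/(-5 - 3) = 1/(-8) = -⅛ ≈ -0.12500)
-4152 + (-15 + (16/1 + 1/(-11))*s) = -4152 + (-15 + (16/1 + 1/(-11))*(-⅛)) = -4152 + (-15 + (16*1 + 1*(-1/11))*(-⅛)) = -4152 + (-15 + (16 - 1/11)*(-⅛)) = -4152 + (-15 + (175/11)*(-⅛)) = -4152 + (-15 - 175/88) = -4152 - 1495/88 = -366871/88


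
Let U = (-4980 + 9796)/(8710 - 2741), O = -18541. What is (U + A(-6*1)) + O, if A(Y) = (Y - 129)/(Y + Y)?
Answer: -442397047/23876 ≈ -18529.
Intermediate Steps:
A(Y) = (-129 + Y)/(2*Y) (A(Y) = (-129 + Y)/((2*Y)) = (-129 + Y)*(1/(2*Y)) = (-129 + Y)/(2*Y))
U = 4816/5969 ≈ 0.80684
(U + A(-6*1)) + O = (4816/5969 + (-129 - 6*1)/(2*((-6*1)))) - 18541 = (4816/5969 + (½)*(-129 - 6)/(-6)) - 18541 = (4816/5969 + (½)*(-⅙)*(-135)) - 18541 = (4816/5969 + 45/4) - 18541 = 287869/23876 - 18541 = -442397047/23876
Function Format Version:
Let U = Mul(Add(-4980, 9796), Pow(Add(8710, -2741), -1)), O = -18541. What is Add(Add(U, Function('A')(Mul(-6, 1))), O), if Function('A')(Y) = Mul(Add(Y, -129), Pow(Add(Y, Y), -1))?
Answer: Rational(-442397047, 23876) ≈ -18529.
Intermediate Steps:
Function('A')(Y) = Mul(Rational(1, 2), Pow(Y, -1), Add(-129, Y)) (Function('A')(Y) = Mul(Add(-129, Y), Pow(Mul(2, Y), -1)) = Mul(Add(-129, Y), Mul(Rational(1, 2), Pow(Y, -1))) = Mul(Rational(1, 2), Pow(Y, -1), Add(-129, Y)))
U = Rational(4816, 5969) (U = Mul(4816, Pow(5969, -1)) = Mul(4816, Rational(1, 5969)) = Rational(4816, 5969) ≈ 0.80684)
Add(Add(U, Function('A')(Mul(-6, 1))), O) = Add(Add(Rational(4816, 5969), Mul(Rational(1, 2), Pow(Mul(-6, 1), -1), Add(-129, Mul(-6, 1)))), -18541) = Add(Add(Rational(4816, 5969), Mul(Rational(1, 2), Pow(-6, -1), Add(-129, -6))), -18541) = Add(Add(Rational(4816, 5969), Mul(Rational(1, 2), Rational(-1, 6), -135)), -18541) = Add(Add(Rational(4816, 5969), Rational(45, 4)), -18541) = Add(Rational(287869, 23876), -18541) = Rational(-442397047, 23876)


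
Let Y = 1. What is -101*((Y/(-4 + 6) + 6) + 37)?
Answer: -8787/2 ≈ -4393.5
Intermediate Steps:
-101*((Y/(-4 + 6) + 6) + 37) = -101*((1/(-4 + 6) + 6) + 37) = -101*((1/2 + 6) + 37) = -101*((1*(½) + 6) + 37) = -101*((½ + 6) + 37) = -101*(13/2 + 37) = -101*87/2 = -8787/2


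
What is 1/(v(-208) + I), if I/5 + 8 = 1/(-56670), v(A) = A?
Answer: -11334/2810833 ≈ -0.0040323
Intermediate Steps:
I = -453361/11334 (I = -40 + 5/(-56670) = -40 + 5*(-1/56670) = -40 - 1/11334 = -453361/11334 ≈ -40.000)
1/(v(-208) + I) = 1/(-208 - 453361/11334) = 1/(-2810833/11334) = -11334/2810833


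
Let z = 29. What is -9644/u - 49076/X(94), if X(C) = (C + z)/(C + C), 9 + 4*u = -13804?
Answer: -127437971296/1698999 ≈ -75008.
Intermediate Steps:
u = -13813/4 (u = -9/4 + (¼)*(-13804) = -9/4 - 3451 = -13813/4 ≈ -3453.3)
X(C) = (29 + C)/(2*C) (X(C) = (C + 29)/(C + C) = (29 + C)/((2*C)) = (29 + C)*(1/(2*C)) = (29 + C)/(2*C))
-9644/u - 49076/X(94) = -9644/(-13813/4) - 49076*188/(29 + 94) = -9644*(-4/13813) - 49076/((½)*(1/94)*123) = 38576/13813 - 49076/123/188 = 38576/13813 - 49076*188/123 = 38576/13813 - 9226288/123 = -127437971296/1698999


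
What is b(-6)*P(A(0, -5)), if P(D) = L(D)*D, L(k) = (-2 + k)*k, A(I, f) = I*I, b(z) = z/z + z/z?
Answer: 0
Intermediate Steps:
b(z) = 2 (b(z) = 1 + 1 = 2)
A(I, f) = I²
L(k) = k*(-2 + k)
P(D) = D²*(-2 + D) (P(D) = (D*(-2 + D))*D = D²*(-2 + D))
b(-6)*P(A(0, -5)) = 2*((0²)²*(-2 + 0²)) = 2*(0²*(-2 + 0)) = 2*(0*(-2)) = 2*0 = 0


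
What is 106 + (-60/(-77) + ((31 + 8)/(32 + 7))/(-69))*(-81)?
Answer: 78025/1771 ≈ 44.057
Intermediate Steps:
106 + (-60/(-77) + ((31 + 8)/(32 + 7))/(-69))*(-81) = 106 + (-60*(-1/77) + (39/39)*(-1/69))*(-81) = 106 + (60/77 + (39*(1/39))*(-1/69))*(-81) = 106 + (60/77 + 1*(-1/69))*(-81) = 106 + (60/77 - 1/69)*(-81) = 106 + (4063/5313)*(-81) = 106 - 109701/1771 = 78025/1771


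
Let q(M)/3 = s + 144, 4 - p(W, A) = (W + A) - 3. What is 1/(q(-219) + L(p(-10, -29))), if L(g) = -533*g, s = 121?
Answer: -1/23723 ≈ -4.2153e-5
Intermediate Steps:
p(W, A) = 7 - A - W (p(W, A) = 4 - ((W + A) - 3) = 4 - ((A + W) - 3) = 4 - (-3 + A + W) = 4 + (3 - A - W) = 7 - A - W)
q(M) = 795 (q(M) = 3*(121 + 144) = 3*265 = 795)
1/(q(-219) + L(p(-10, -29))) = 1/(795 - 533*(7 - 1*(-29) - 1*(-10))) = 1/(795 - 533*(7 + 29 + 10)) = 1/(795 - 533*46) = 1/(795 - 24518) = 1/(-23723) = -1/23723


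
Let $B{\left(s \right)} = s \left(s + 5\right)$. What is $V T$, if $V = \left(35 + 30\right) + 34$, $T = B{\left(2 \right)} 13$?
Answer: $18018$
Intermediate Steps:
$B{\left(s \right)} = s \left(5 + s\right)$
$T = 182$ ($T = 2 \left(5 + 2\right) 13 = 2 \cdot 7 \cdot 13 = 14 \cdot 13 = 182$)
$V = 99$ ($V = 65 + 34 = 99$)
$V T = 99 \cdot 182 = 18018$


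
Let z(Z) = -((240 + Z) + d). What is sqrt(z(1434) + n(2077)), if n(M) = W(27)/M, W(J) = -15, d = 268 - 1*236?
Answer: I*sqrt(7359594029)/2077 ≈ 41.304*I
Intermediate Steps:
d = 32 (d = 268 - 236 = 32)
n(M) = -15/M
z(Z) = -272 - Z (z(Z) = -((240 + Z) + 32) = -(272 + Z) = -272 - Z)
sqrt(z(1434) + n(2077)) = sqrt((-272 - 1*1434) - 15/2077) = sqrt((-272 - 1434) - 15*1/2077) = sqrt(-1706 - 15/2077) = sqrt(-3543377/2077) = I*sqrt(7359594029)/2077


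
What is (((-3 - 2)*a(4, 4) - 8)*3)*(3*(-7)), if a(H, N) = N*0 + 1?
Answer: 819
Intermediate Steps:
a(H, N) = 1 (a(H, N) = 0 + 1 = 1)
(((-3 - 2)*a(4, 4) - 8)*3)*(3*(-7)) = (((-3 - 2)*1 - 8)*3)*(3*(-7)) = ((-5*1 - 8)*3)*(-21) = ((-5 - 8)*3)*(-21) = -13*3*(-21) = -39*(-21) = 819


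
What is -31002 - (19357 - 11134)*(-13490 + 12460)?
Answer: 8438688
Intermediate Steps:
-31002 - (19357 - 11134)*(-13490 + 12460) = -31002 - 8223*(-1030) = -31002 - 1*(-8469690) = -31002 + 8469690 = 8438688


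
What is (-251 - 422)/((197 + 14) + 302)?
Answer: -673/513 ≈ -1.3119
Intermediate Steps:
(-251 - 422)/((197 + 14) + 302) = -673/(211 + 302) = -673/513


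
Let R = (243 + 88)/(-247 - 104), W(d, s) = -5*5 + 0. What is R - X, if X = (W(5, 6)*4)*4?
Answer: 140069/351 ≈ 399.06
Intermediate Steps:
W(d, s) = -25 (W(d, s) = -25 + 0 = -25)
X = -400 (X = -25*4*4 = -100*4 = -400)
R = -331/351 (R = 331/(-351) = 331*(-1/351) = -331/351 ≈ -0.94302)
R - X = -331/351 - 1*(-400) = -331/351 + 400 = 140069/351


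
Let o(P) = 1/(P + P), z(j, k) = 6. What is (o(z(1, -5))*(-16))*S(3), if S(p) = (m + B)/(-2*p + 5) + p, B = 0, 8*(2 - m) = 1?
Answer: -3/2 ≈ -1.5000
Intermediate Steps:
m = 15/8 (m = 2 - ⅛*1 = 2 - ⅛ = 15/8 ≈ 1.8750)
S(p) = p + 15/(8*(5 - 2*p)) (S(p) = (15/8 + 0)/(-2*p + 5) + p = 15/(8*(5 - 2*p)) + p = p + 15/(8*(5 - 2*p)))
o(P) = 1/(2*P)
(o(z(1, -5))*(-16))*S(3) = (((½)/6)*(-16))*((-15 - 40*3 + 16*3²)/(8*(-5 + 2*3))) = (((½)*(⅙))*(-16))*((-15 - 120 + 16*9)/(8*(-5 + 6))) = ((1/12)*(-16))*((⅛)*(-15 - 120 + 144)/1) = -9/6 = -4/3*9/8 = -3/2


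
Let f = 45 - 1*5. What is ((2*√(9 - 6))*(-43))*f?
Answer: -3440*√3 ≈ -5958.3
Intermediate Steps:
f = 40 (f = 45 - 5 = 40)
((2*√(9 - 6))*(-43))*f = ((2*√(9 - 6))*(-43))*40 = ((2*√3)*(-43))*40 = -86*√3*40 = -3440*√3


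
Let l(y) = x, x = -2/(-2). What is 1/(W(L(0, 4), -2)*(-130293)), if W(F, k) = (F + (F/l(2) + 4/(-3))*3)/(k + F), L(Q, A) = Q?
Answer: -1/260586 ≈ -3.8375e-6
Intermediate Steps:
x = 1 (x = -2*(-½) = 1)
l(y) = 1
W(F, k) = (-4 + 4*F)/(F + k) (W(F, k) = (F + (F/1 + 4/(-3))*3)/(k + F) = (F + (F*1 + 4*(-⅓))*3)/(F + k) = (F + (F - 4/3)*3)/(F + k) = (F + (-4/3 + F)*3)/(F + k) = (F + (-4 + 3*F))/(F + k) = (-4 + 4*F)/(F + k))
1/(W(L(0, 4), -2)*(-130293)) = 1/((4*(-1 + 0)/(0 - 2))*(-130293)) = 1/((4*(-1)/(-2))*(-130293)) = 1/((4*(-½)*(-1))*(-130293)) = 1/(2*(-130293)) = 1/(-260586) = -1/260586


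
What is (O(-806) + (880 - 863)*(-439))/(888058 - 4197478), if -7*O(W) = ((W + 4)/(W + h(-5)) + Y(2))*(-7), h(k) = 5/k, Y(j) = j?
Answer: 1204045/534140388 ≈ 0.0022542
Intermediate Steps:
O(W) = 2 + (4 + W)/(-1 + W) (O(W) = -((W + 4)/(W + 5/(-5)) + 2)*(-7)/7 = -((4 + W)/(W + 5*(-⅕)) + 2)*(-7)/7 = -((4 + W)/(W - 1) + 2)*(-7)/7 = -((4 + W)/(-1 + W) + 2)*(-7)/7 = -(2 + (4 + W)/(-1 + W))*(-7)/7 = -(-14 - 7*(4 + W)/(-1 + W))/7 = 2 + (4 + W)/(-1 + W))
(O(-806) + (880 - 863)*(-439))/(888058 - 4197478) = ((2 + 3*(-806))/(-1 - 806) + (880 - 863)*(-439))/(888058 - 4197478) = ((2 - 2418)/(-807) + 17*(-439))/(-3309420) = (-1/807*(-2416) - 7463)*(-1/3309420) = (2416/807 - 7463)*(-1/3309420) = -6020225/807*(-1/3309420) = 1204045/534140388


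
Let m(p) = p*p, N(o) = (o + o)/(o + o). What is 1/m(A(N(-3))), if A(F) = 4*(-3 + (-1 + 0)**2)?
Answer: 1/64 ≈ 0.015625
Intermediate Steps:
N(o) = 1 (N(o) = (2*o)/((2*o)) = (2*o)*(1/(2*o)) = 1)
A(F) = -8 (A(F) = 4*(-3 + (-1)**2) = 4*(-3 + 1) = 4*(-2) = -8)
m(p) = p**2
1/m(A(N(-3))) = 1/((-8)**2) = 1/64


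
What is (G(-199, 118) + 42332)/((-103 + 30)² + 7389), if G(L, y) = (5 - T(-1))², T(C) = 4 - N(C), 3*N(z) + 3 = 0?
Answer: 21166/6359 ≈ 3.3285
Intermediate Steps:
N(z) = -1 (N(z) = -1 + (⅓)*0 = -1 + 0 = -1)
T(C) = 5 (T(C) = 4 - 1*(-1) = 4 + 1 = 5)
G(L, y) = 0 (G(L, y) = (5 - 1*5)² = (5 - 5)² = 0² = 0)
(G(-199, 118) + 42332)/((-103 + 30)² + 7389) = (0 + 42332)/((-103 + 30)² + 7389) = 42332/((-73)² + 7389) = 42332/(5329 + 7389) = 42332/12718 = 42332*(1/12718) = 21166/6359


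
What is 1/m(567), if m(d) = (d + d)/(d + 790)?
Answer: 1357/1134 ≈ 1.1966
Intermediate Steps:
m(d) = 2*d/(790 + d) (m(d) = (2*d)/(790 + d) = 2*d/(790 + d))
1/m(567) = 1/(2*567/(790 + 567)) = 1/(2*567/1357) = 1/(2*567*(1/1357)) = 1/(1134/1357) = 1357/1134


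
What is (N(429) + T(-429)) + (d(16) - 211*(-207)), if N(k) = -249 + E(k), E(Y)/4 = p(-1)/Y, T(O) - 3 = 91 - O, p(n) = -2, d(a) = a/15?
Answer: 94277143/2145 ≈ 43952.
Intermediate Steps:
d(a) = a/15 (d(a) = a*(1/15) = a/15)
T(O) = 94 - O (T(O) = 3 + (91 - O) = 94 - O)
E(Y) = -8/Y (E(Y) = 4*(-2/Y) = -8/Y)
N(k) = -249 - 8/k
(N(429) + T(-429)) + (d(16) - 211*(-207)) = ((-249 - 8/429) + (94 - 1*(-429))) + ((1/15)*16 - 211*(-207)) = ((-249 - 8*1/429) + (94 + 429)) + (16/15 + 43677) = ((-249 - 8/429) + 523) + 655171/15 = (-106829/429 + 523) + 655171/15 = 117538/429 + 655171/15 = 94277143/2145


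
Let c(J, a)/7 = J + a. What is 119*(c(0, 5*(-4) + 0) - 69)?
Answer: -24871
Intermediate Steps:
c(J, a) = 7*J + 7*a (c(J, a) = 7*(J + a) = 7*J + 7*a)
119*(c(0, 5*(-4) + 0) - 69) = 119*((7*0 + 7*(5*(-4) + 0)) - 69) = 119*((0 + 7*(-20 + 0)) - 69) = 119*((0 + 7*(-20)) - 69) = 119*((0 - 140) - 69) = 119*(-140 - 69) = 119*(-209) = -24871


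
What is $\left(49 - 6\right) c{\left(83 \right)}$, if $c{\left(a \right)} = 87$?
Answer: $3741$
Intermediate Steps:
$\left(49 - 6\right) c{\left(83 \right)} = \left(49 - 6\right) 87 = 43 \cdot 87 = 3741$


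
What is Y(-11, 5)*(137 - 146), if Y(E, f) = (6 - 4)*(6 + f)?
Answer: -198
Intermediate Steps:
Y(E, f) = 12 + 2*f (Y(E, f) = 2*(6 + f) = 12 + 2*f)
Y(-11, 5)*(137 - 146) = (12 + 2*5)*(137 - 146) = (12 + 10)*(-9) = 22*(-9) = -198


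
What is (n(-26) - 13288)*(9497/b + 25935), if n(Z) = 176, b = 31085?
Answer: -10570880920864/31085 ≈ -3.4006e+8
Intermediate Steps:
(n(-26) - 13288)*(9497/b + 25935) = (176 - 13288)*(9497/31085 + 25935) = -13112*(9497*(1/31085) + 25935) = -13112*(9497/31085 + 25935) = -13112*806198972/31085 = -10570880920864/31085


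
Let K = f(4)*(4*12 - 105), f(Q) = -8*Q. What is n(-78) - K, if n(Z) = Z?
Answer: -1902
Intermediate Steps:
K = 1824 (K = (-8*4)*(4*12 - 105) = -32*(48 - 105) = -32*(-57) = 1824)
n(-78) - K = -78 - 1*1824 = -78 - 1824 = -1902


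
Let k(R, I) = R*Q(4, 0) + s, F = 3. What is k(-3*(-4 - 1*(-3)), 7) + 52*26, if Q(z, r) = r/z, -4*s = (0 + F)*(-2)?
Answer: 2707/2 ≈ 1353.5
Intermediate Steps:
s = 3/2 (s = -(0 + 3)*(-2)/4 = -3*(-2)/4 = -¼*(-6) = 3/2 ≈ 1.5000)
k(R, I) = 3/2 (k(R, I) = R*(0/4) + 3/2 = R*(0*(¼)) + 3/2 = R*0 + 3/2 = 0 + 3/2 = 3/2)
k(-3*(-4 - 1*(-3)), 7) + 52*26 = 3/2 + 52*26 = 3/2 + 1352 = 2707/2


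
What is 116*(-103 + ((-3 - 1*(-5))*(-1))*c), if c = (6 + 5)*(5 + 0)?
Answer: -24708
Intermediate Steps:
c = 55 (c = 11*5 = 55)
116*(-103 + ((-3 - 1*(-5))*(-1))*c) = 116*(-103 + ((-3 - 1*(-5))*(-1))*55) = 116*(-103 + ((-3 + 5)*(-1))*55) = 116*(-103 + (2*(-1))*55) = 116*(-103 - 2*55) = 116*(-103 - 110) = 116*(-213) = -24708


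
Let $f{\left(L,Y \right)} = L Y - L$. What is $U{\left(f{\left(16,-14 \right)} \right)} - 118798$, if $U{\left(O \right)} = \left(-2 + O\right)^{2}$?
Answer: $-60234$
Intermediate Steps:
$f{\left(L,Y \right)} = - L + L Y$
$U{\left(f{\left(16,-14 \right)} \right)} - 118798 = \left(-2 + 16 \left(-1 - 14\right)\right)^{2} - 118798 = \left(-2 + 16 \left(-15\right)\right)^{2} - 118798 = \left(-2 - 240\right)^{2} - 118798 = \left(-242\right)^{2} - 118798 = 58564 - 118798 = -60234$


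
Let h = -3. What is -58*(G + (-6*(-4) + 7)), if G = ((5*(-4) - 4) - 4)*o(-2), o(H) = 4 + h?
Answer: -174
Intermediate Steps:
o(H) = 1 (o(H) = 4 - 3 = 1)
G = -28 (G = ((5*(-4) - 4) - 4)*1 = ((-20 - 4) - 4)*1 = (-24 - 4)*1 = -28*1 = -28)
-58*(G + (-6*(-4) + 7)) = -58*(-28 + (-6*(-4) + 7)) = -58*(-28 + (24 + 7)) = -58*(-28 + 31) = -58*3 = -174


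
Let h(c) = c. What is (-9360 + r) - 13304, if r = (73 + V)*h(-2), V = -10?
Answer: -22790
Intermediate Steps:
r = -126 (r = (73 - 10)*(-2) = 63*(-2) = -126)
(-9360 + r) - 13304 = (-9360 - 126) - 13304 = -9486 - 13304 = -22790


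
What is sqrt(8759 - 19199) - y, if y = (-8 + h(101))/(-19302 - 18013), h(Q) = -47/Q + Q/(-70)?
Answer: -70051/263817050 + 6*I*sqrt(290) ≈ -0.00026553 + 102.18*I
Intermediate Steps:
h(Q) = -47/Q - Q/70 (h(Q) = -47/Q + Q*(-1/70) = -47/Q - Q/70)
y = 70051/263817050 (y = (-8 + (-47/101 - 1/70*101))/(-19302 - 18013) = (-8 + (-47*1/101 - 101/70))/(-37315) = (-8 + (-47/101 - 101/70))*(-1/37315) = (-8 - 13491/7070)*(-1/37315) = -70051/7070*(-1/37315) = 70051/263817050 ≈ 0.00026553)
sqrt(8759 - 19199) - y = sqrt(8759 - 19199) - 1*70051/263817050 = sqrt(-10440) - 70051/263817050 = 6*I*sqrt(290) - 70051/263817050 = -70051/263817050 + 6*I*sqrt(290)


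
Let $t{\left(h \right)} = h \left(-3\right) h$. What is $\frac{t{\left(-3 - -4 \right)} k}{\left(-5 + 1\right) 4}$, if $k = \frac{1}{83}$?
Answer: $\frac{3}{1328} \approx 0.002259$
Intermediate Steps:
$t{\left(h \right)} = - 3 h^{2}$ ($t{\left(h \right)} = - 3 h h = - 3 h^{2}$)
$k = \frac{1}{83} \approx 0.012048$
$\frac{t{\left(-3 - -4 \right)} k}{\left(-5 + 1\right) 4} = \frac{- 3 \left(-3 - -4\right)^{2} \cdot \frac{1}{83}}{\left(-5 + 1\right) 4} = \frac{- 3 \left(-3 + 4\right)^{2} \cdot \frac{1}{83}}{\left(-4\right) 4} = \frac{- 3 \cdot 1^{2} \cdot \frac{1}{83}}{-16} = \left(-3\right) 1 \cdot \frac{1}{83} \left(- \frac{1}{16}\right) = \left(-3\right) \frac{1}{83} \left(- \frac{1}{16}\right) = \left(- \frac{3}{83}\right) \left(- \frac{1}{16}\right) = \frac{3}{1328}$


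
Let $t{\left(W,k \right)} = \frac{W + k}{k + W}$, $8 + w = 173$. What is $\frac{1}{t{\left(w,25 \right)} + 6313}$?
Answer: $\frac{1}{6314} \approx 0.00015838$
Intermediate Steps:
$w = 165$ ($w = -8 + 173 = 165$)
$t{\left(W,k \right)} = 1$ ($t{\left(W,k \right)} = \frac{W + k}{W + k} = 1$)
$\frac{1}{t{\left(w,25 \right)} + 6313} = \frac{1}{1 + 6313} = \frac{1}{6314}$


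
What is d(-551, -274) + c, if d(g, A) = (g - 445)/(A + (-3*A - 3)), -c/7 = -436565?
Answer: 1665494479/545 ≈ 3.0560e+6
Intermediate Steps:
c = 3055955 (c = -7*(-436565) = 3055955)
d(g, A) = (-445 + g)/(-3 - 2*A) (d(g, A) = (-445 + g)/(A + (-3 - 3*A)) = (-445 + g)/(-3 - 2*A))
d(-551, -274) + c = (445 - 1*(-551))/(3 + 2*(-274)) + 3055955 = (445 + 551)/(3 - 548) + 3055955 = 996/(-545) + 3055955 = -1/545*996 + 3055955 = -996/545 + 3055955 = 1665494479/545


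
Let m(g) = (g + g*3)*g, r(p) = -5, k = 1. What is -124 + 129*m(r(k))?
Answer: 12776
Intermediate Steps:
m(g) = 4*g² (m(g) = (g + 3*g)*g = (4*g)*g = 4*g²)
-124 + 129*m(r(k)) = -124 + 129*(4*(-5)²) = -124 + 129*(4*25) = -124 + 129*100 = -124 + 12900 = 12776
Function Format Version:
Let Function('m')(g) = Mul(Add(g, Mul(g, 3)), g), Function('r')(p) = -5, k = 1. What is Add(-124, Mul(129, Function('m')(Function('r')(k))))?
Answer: 12776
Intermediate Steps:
Function('m')(g) = Mul(4, Pow(g, 2)) (Function('m')(g) = Mul(Add(g, Mul(3, g)), g) = Mul(Mul(4, g), g) = Mul(4, Pow(g, 2)))
Add(-124, Mul(129, Function('m')(Function('r')(k)))) = Add(-124, Mul(129, Mul(4, Pow(-5, 2)))) = Add(-124, Mul(129, Mul(4, 25))) = Add(-124, Mul(129, 100)) = Add(-124, 12900) = 12776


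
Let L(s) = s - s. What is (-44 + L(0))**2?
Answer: 1936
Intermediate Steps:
L(s) = 0
(-44 + L(0))**2 = (-44 + 0)**2 = (-44)**2 = 1936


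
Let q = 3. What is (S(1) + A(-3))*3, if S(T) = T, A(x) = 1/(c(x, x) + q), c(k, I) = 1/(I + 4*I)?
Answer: 177/44 ≈ 4.0227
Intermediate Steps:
c(k, I) = 1/(5*I)
A(x) = 1/(3 + 1/(5*x)) (A(x) = 1/(1/(5*x) + 3) = 1/(3 + 1/(5*x)))
(S(1) + A(-3))*3 = (1 + 5*(-3)/(1 + 15*(-3)))*3 = (1 + 5*(-3)/(1 - 45))*3 = (1 + 5*(-3)/(-44))*3 = (1 + 5*(-3)*(-1/44))*3 = (1 + 15/44)*3 = (59/44)*3 = 177/44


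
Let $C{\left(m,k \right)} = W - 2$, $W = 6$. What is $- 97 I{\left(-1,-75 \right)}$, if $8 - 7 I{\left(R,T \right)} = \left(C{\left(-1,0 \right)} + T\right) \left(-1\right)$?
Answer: $873$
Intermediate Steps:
$C{\left(m,k \right)} = 4$ ($C{\left(m,k \right)} = 6 - 2 = 4$)
$I{\left(R,T \right)} = \frac{12}{7} + \frac{T}{7}$ ($I{\left(R,T \right)} = \frac{8}{7} - \frac{\left(4 + T\right) \left(-1\right)}{7} = \frac{8}{7} - \frac{-4 - T}{7} = \frac{8}{7} + \left(\frac{4}{7} + \frac{T}{7}\right) = \frac{12}{7} + \frac{T}{7}$)
$- 97 I{\left(-1,-75 \right)} = - 97 \left(\frac{12}{7} + \frac{1}{7} \left(-75\right)\right) = - 97 \left(\frac{12}{7} - \frac{75}{7}\right) = \left(-97\right) \left(-9\right) = 873$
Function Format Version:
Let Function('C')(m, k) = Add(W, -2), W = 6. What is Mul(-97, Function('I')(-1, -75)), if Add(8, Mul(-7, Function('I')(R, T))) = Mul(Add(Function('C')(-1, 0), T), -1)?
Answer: 873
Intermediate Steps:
Function('C')(m, k) = 4 (Function('C')(m, k) = Add(6, -2) = 4)
Function('I')(R, T) = Add(Rational(12, 7), Mul(Rational(1, 7), T)) (Function('I')(R, T) = Add(Rational(8, 7), Mul(Rational(-1, 7), Mul(Add(4, T), -1))) = Add(Rational(8, 7), Mul(Rational(-1, 7), Add(-4, Mul(-1, T)))) = Add(Rational(8, 7), Add(Rational(4, 7), Mul(Rational(1, 7), T))) = Add(Rational(12, 7), Mul(Rational(1, 7), T)))
Mul(-97, Function('I')(-1, -75)) = Mul(-97, Add(Rational(12, 7), Mul(Rational(1, 7), -75))) = Mul(-97, Add(Rational(12, 7), Rational(-75, 7))) = Mul(-97, -9) = 873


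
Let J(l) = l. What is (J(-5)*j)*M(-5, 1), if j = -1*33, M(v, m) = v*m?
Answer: -825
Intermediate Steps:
M(v, m) = m*v
j = -33
(J(-5)*j)*M(-5, 1) = (-5*(-33))*(1*(-5)) = 165*(-5) = -825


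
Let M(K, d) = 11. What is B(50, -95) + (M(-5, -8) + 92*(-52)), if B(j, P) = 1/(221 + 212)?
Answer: -2066708/433 ≈ -4773.0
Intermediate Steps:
B(j, P) = 1/433
B(50, -95) + (M(-5, -8) + 92*(-52)) = 1/433 + (11 + 92*(-52)) = 1/433 + (11 - 4784) = 1/433 - 4773 = -2066708/433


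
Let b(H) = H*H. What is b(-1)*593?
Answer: 593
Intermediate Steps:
b(H) = H²
b(-1)*593 = (-1)²*593 = 1*593 = 593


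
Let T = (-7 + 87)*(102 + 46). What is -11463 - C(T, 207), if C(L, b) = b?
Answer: -11670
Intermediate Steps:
T = 11840 (T = 80*148 = 11840)
-11463 - C(T, 207) = -11463 - 1*207 = -11463 - 207 = -11670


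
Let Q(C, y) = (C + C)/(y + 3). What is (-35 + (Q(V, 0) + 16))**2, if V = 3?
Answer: 289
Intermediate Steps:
Q(C, y) = 2*C/(3 + y) (Q(C, y) = (2*C)/(3 + y) = 2*C/(3 + y))
(-35 + (Q(V, 0) + 16))**2 = (-35 + (2*3/(3 + 0) + 16))**2 = (-35 + (2*3/3 + 16))**2 = (-35 + (2*3*(1/3) + 16))**2 = (-35 + (2 + 16))**2 = (-35 + 18)**2 = (-17)**2 = 289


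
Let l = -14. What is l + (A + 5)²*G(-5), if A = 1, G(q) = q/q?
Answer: 22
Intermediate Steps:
G(q) = 1
l + (A + 5)²*G(-5) = -14 + (1 + 5)²*1 = -14 + 6²*1 = -14 + 36*1 = -14 + 36 = 22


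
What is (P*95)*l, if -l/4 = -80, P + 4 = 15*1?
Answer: 334400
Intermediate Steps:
P = 11 (P = -4 + 15*1 = -4 + 15 = 11)
l = 320 (l = -4*(-80) = 320)
(P*95)*l = (11*95)*320 = 1045*320 = 334400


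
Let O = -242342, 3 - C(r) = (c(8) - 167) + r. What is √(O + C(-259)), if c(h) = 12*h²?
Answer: I*√242681 ≈ 492.63*I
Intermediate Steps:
C(r) = -598 - r (C(r) = 3 - ((12*8² - 167) + r) = 3 - ((12*64 - 167) + r) = 3 - ((768 - 167) + r) = 3 - (601 + r) = 3 + (-601 - r) = -598 - r)
√(O + C(-259)) = √(-242342 + (-598 - 1*(-259))) = √(-242342 + (-598 + 259)) = √(-242342 - 339) = √(-242681) = I*√242681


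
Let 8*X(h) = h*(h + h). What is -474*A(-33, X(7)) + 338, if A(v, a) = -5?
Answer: 2708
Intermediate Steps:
X(h) = h²/4 (X(h) = (h*(h + h))/8 = (h*(2*h))/8 = (2*h²)/8 = h²/4)
-474*A(-33, X(7)) + 338 = -474*(-5) + 338 = 2370 + 338 = 2708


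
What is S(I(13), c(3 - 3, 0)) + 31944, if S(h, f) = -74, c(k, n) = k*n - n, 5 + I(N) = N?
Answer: 31870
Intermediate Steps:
I(N) = -5 + N
c(k, n) = -n + k*n
S(I(13), c(3 - 3, 0)) + 31944 = -74 + 31944 = 31870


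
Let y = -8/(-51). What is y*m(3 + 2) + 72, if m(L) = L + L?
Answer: 3752/51 ≈ 73.569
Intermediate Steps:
m(L) = 2*L
y = 8/51 (y = -8*(-1/51) = 8/51 ≈ 0.15686)
y*m(3 + 2) + 72 = 8*(2*(3 + 2))/51 + 72 = 8*(2*5)/51 + 72 = (8/51)*10 + 72 = 80/51 + 72 = 3752/51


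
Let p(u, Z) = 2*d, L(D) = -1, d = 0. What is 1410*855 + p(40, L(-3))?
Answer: 1205550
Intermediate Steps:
p(u, Z) = 0 (p(u, Z) = 2*0 = 0)
1410*855 + p(40, L(-3)) = 1410*855 + 0 = 1205550 + 0 = 1205550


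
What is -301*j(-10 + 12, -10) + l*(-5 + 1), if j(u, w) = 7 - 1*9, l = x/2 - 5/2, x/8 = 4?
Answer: 548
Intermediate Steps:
x = 32 (x = 8*4 = 32)
l = 27/2 (l = 32/2 - 5/2 = 32*(½) - 5*½ = 16 - 5/2 = 27/2 ≈ 13.500)
j(u, w) = -2 (j(u, w) = 7 - 9 = -2)
-301*j(-10 + 12, -10) + l*(-5 + 1) = -301*(-2) + 27*(-5 + 1)/2 = 602 + (27/2)*(-4) = 602 - 54 = 548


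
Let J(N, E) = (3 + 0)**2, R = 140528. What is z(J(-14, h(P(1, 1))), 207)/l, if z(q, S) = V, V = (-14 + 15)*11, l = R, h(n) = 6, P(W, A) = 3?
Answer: 11/140528 ≈ 7.8276e-5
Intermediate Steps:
J(N, E) = 9 (J(N, E) = 3**2 = 9)
l = 140528
V = 11 (V = 1*11 = 11)
z(q, S) = 11
z(J(-14, h(P(1, 1))), 207)/l = 11/140528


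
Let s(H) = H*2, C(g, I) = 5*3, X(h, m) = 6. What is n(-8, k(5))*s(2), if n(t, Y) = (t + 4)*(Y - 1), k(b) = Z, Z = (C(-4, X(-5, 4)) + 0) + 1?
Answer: -240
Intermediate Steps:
C(g, I) = 15
s(H) = 2*H
Z = 16 (Z = (15 + 0) + 1 = 15 + 1 = 16)
k(b) = 16
n(t, Y) = (-1 + Y)*(4 + t) (n(t, Y) = (4 + t)*(-1 + Y) = (-1 + Y)*(4 + t))
n(-8, k(5))*s(2) = (-4 - 1*(-8) + 4*16 + 16*(-8))*(2*2) = (-4 + 8 + 64 - 128)*4 = -60*4 = -240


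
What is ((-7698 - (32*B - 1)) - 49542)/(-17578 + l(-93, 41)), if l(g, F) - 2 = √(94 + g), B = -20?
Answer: 56599/17575 ≈ 3.2204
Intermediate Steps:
l(g, F) = 2 + √(94 + g)
((-7698 - (32*B - 1)) - 49542)/(-17578 + l(-93, 41)) = ((-7698 - (32*(-20) - 1)) - 49542)/(-17578 + (2 + √(94 - 93))) = ((-7698 - (-640 - 1)) - 49542)/(-17578 + (2 + √1)) = ((-7698 - 1*(-641)) - 49542)/(-17578 + (2 + 1)) = ((-7698 + 641) - 49542)/(-17578 + 3) = (-7057 - 49542)/(-17575) = -56599*(-1/17575) = 56599/17575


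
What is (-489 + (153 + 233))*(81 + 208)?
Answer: -29767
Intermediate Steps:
(-489 + (153 + 233))*(81 + 208) = (-489 + 386)*289 = -103*289 = -29767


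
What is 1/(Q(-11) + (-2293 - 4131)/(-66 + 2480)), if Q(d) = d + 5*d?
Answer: -1207/82874 ≈ -0.014564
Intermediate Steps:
Q(d) = 6*d
1/(Q(-11) + (-2293 - 4131)/(-66 + 2480)) = 1/(6*(-11) + (-2293 - 4131)/(-66 + 2480)) = 1/(-66 - 6424/2414) = 1/(-66 - 6424*1/2414) = 1/(-66 - 3212/1207) = 1/(-82874/1207) = -1207/82874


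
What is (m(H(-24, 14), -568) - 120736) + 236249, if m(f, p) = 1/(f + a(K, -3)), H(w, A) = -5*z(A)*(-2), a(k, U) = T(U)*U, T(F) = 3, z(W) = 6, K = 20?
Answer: 5891164/51 ≈ 1.1551e+5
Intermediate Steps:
a(k, U) = 3*U
H(w, A) = 60 (H(w, A) = -5*6*(-2) = -30*(-2) = 60)
m(f, p) = 1/(-9 + f) (m(f, p) = 1/(f + 3*(-3)) = 1/(f - 9) = 1/(-9 + f))
(m(H(-24, 14), -568) - 120736) + 236249 = (1/(-9 + 60) - 120736) + 236249 = (1/51 - 120736) + 236249 = -6157535/51 + 236249 = 5891164/51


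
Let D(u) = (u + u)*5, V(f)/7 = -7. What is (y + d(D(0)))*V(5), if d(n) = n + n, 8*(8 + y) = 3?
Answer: 2989/8 ≈ 373.63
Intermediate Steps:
y = -61/8 (y = -8 + (⅛)*3 = -8 + 3/8 = -61/8 ≈ -7.6250)
V(f) = -49 (V(f) = 7*(-7) = -49)
D(u) = 10*u (D(u) = (2*u)*5 = 10*u)
d(n) = 2*n
(y + d(D(0)))*V(5) = (-61/8 + 2*(10*0))*(-49) = (-61/8 + 2*0)*(-49) = (-61/8 + 0)*(-49) = -61/8*(-49) = 2989/8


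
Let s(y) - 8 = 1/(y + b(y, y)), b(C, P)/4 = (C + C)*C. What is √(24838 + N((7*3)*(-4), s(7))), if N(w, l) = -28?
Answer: √24810 ≈ 157.51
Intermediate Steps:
b(C, P) = 8*C² (b(C, P) = 4*((C + C)*C) = 4*((2*C)*C) = 4*(2*C²) = 8*C²)
s(y) = 8 + 1/(y + 8*y²)
√(24838 + N((7*3)*(-4), s(7))) = √(24838 - 28) = √24810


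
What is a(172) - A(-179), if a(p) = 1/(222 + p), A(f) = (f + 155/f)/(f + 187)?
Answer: 792916/35263 ≈ 22.486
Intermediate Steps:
A(f) = (f + 155/f)/(187 + f)
a(172) - A(-179) = 1/(222 + 172) - (155 + (-179)**2)/((-179)*(187 - 179)) = 1/394 - (-1)*(155 + 32041)/(179*8) = 1/394 - (-1)*32196/(179*8) = 1/394 - 1*(-8049/358) = 1/394 + 8049/358 = 792916/35263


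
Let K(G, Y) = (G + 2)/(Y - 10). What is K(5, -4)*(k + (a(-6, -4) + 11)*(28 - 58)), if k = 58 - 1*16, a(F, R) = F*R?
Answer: 504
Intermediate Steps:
K(G, Y) = (2 + G)/(-10 + Y)
k = 42 (k = 58 - 16 = 42)
K(5, -4)*(k + (a(-6, -4) + 11)*(28 - 58)) = ((2 + 5)/(-10 - 4))*(42 + (-6*(-4) + 11)*(28 - 58)) = (7/(-14))*(42 + (24 + 11)*(-30)) = (-1/14*7)*(42 + 35*(-30)) = -(42 - 1050)/2 = -½*(-1008) = 504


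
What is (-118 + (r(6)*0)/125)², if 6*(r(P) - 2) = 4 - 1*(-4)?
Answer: 13924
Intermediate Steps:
r(P) = 10/3 (r(P) = 2 + (4 - 1*(-4))/6 = 2 + (4 + 4)/6 = 2 + (⅙)*8 = 2 + 4/3 = 10/3)
(-118 + (r(6)*0)/125)² = (-118 + ((10/3)*0)/125)² = (-118 + 0*(1/125))² = (-118 + 0)² = (-118)² = 13924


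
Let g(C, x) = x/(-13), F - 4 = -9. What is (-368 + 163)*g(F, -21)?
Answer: -4305/13 ≈ -331.15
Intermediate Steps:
F = -5 (F = 4 - 9 = -5)
g(C, x) = -x/13 (g(C, x) = x*(-1/13) = -x/13)
(-368 + 163)*g(F, -21) = (-368 + 163)*(-1/13*(-21)) = -205*21/13 = -4305/13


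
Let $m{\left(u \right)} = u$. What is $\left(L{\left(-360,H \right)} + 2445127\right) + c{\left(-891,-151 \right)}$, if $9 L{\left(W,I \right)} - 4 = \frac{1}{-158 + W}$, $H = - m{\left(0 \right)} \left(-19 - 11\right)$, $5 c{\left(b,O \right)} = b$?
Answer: $\frac{56991766883}{23310} \approx 2.4449 \cdot 10^{6}$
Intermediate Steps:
$c{\left(b,O \right)} = \frac{b}{5}$
$H = 0$ ($H = \left(-1\right) 0 \left(-19 - 11\right) = 0 \left(-30\right) = 0$)
$L{\left(W,I \right)} = \frac{4}{9} + \frac{1}{9 \left(-158 + W\right)}$
$\left(L{\left(-360,H \right)} + 2445127\right) + c{\left(-891,-151 \right)} = \left(\frac{-631 + 4 \left(-360\right)}{9 \left(-158 - 360\right)} + 2445127\right) + \frac{1}{5} \left(-891\right) = \left(\frac{-631 - 1440}{9 \left(-518\right)} + 2445127\right) - \frac{891}{5} = \left(\frac{1}{9} \left(- \frac{1}{518}\right) \left(-2071\right) + 2445127\right) - \frac{891}{5} = \left(\frac{2071}{4662} + 2445127\right) - \frac{891}{5} = \frac{11399184145}{4662} - \frac{891}{5} = \frac{56991766883}{23310}$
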